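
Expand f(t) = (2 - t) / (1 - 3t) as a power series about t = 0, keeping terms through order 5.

Multiply each power in the prefactor through the base expansion.

405*t^5 + 135*t^4 + 45*t^3 + 15*t^2 + 5*t + 2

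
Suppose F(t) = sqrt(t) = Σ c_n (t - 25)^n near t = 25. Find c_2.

[(t - 25)^0] = 5;  [(t - 25)^1] = 1/10;  [(t - 25)^2] = -1/1000.

-1/1000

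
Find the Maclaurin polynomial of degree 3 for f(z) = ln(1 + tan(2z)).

16*z^3/3 - 2*z^2 + 2*z

Substitute the inner expansion into the outer series and collect powers.
f(0) = 0
f′(0) = 2
f′′(0) = -4
f′′′(0) = 32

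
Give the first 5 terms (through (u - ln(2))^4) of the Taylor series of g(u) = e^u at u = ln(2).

g(ln(2)) = 2
g′(ln(2)) = 2
g′′(ln(2)) = 2
g′′′(ln(2)) = 2
g^(4)(ln(2)) = 2
Dividing each by k! gives the coefficients c_0, ..., c_4.

(u - ln(2))^4/12 + (u - ln(2))^3/3 + (u - ln(2))^2 + 2*(u - ln(2)) + 2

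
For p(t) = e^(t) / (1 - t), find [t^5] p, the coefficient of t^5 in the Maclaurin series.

163/60

Take the Cauchy product of the two expansions.
[t^0] = 1;  [t^1] = 2;  [t^2] = 5/2;  [t^3] = 8/3;  [t^4] = 65/24;  [t^5] = 163/60.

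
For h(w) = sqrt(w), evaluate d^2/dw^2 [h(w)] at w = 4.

The coefficient of (w - 4)^2 in the expansion is -1/64, so h′′(4) = 2! * (-1/64) = -1/32.

-1/32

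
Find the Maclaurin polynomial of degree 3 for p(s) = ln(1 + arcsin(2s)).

Compose series: expand the inner function first, then feed it into the outer expansion.
p(0) = 0
p′(0) = 2
p′′(0) = -4
p′′′(0) = 24

4*s^3 - 2*s^2 + 2*s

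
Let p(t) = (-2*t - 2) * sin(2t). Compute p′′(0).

-8

Shift and add copies of the series according to the polynomial's terms.
The coefficient of t^2 in the expansion is -4, so p′′(0) = 2! * (-4) = -8.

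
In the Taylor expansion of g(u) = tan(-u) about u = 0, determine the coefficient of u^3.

c_3 = g′′′(0)/3! = -1/3.

-1/3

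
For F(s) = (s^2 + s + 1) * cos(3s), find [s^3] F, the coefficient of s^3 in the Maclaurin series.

Shift and add copies of the series according to the polynomial's terms.
F(0) = 1
F′(0) = 1
F′′(0) = -7
F′′′(0) = -27
So c_3 = F′′′(0)/3! = -9/2.

-9/2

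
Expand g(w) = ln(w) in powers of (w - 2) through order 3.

[(w - 2)^0] = ln(2);  [(w - 2)^1] = 1/2;  [(w - 2)^2] = -1/8;  [(w - 2)^3] = 1/24.

(w - 2)^3/24 - (w - 2)^2/8 + (w - 2)/2 + ln(2)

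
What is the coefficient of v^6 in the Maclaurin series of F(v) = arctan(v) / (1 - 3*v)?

Use 1/(1 - r) = Σ r^k on the denominator, then take the Cauchy product.
F(0) = 0
F′(0) = 1
F′′(0) = 6
F′′′(0) = 52
F^(4)(0) = 624
F^(5)(0) = 9384
F^(6)(0) = 168912
So c_6 = F^(6)(0)/6! = 1173/5.

1173/5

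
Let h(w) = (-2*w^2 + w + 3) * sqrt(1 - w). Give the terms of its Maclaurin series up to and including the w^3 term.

11*w^3/16 - 23*w^2/8 - w/2 + 3

Distribute the polynomial across the series and collect like powers.
[w^0] = 3;  [w^1] = -1/2;  [w^2] = -23/8;  [w^3] = 11/16.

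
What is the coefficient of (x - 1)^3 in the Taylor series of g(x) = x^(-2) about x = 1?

-4

[(x - 1)^0] = 1;  [(x - 1)^1] = -2;  [(x - 1)^2] = 3;  [(x - 1)^3] = -4.
So c_3 = g′′′(1)/3! = -4.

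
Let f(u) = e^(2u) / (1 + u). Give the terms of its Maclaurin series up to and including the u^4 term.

u^4/3 + u^3/3 + u^2 + u + 1

Take the Cauchy product of the two expansions.
f(0) = 1
f′(0) = 1
f′′(0) = 2
f′′′(0) = 2
f^(4)(0) = 8
Dividing each by k! gives the coefficients c_0, ..., c_4.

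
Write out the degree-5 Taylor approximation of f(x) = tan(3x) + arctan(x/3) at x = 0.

Combine the two series term by term.
f(0) = 0
f′(0) = 10/3
f′′(0) = 0
f′′′(0) = 1456/27
f^(4)(0) = 0
f^(5)(0) = 314936/81
The Taylor polynomial is Σ f^(k)(0)/k! · x^k.

39367*x^5/1215 + 728*x^3/81 + 10*x/3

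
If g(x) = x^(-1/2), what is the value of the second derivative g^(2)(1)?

3/4

Compute the successive derivatives at the expansion point and divide by k!.
From the series, [(x - 1)^2] g = 3/8; multiply by 2! = 2 to get 3/4.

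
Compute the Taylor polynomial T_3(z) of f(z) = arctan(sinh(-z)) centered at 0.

z^3/6 - z

Compose series: expand the inner function first, then feed it into the outer expansion.
[z^0] = 0;  [z^1] = -1;  [z^2] = 0;  [z^3] = 1/6.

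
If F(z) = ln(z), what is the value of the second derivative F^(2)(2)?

-1/4

From the series, [(z - 2)^2] F = -1/8; multiply by 2! = 2 to get -1/4.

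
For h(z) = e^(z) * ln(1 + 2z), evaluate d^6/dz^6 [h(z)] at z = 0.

Take the Cauchy product of the two expansions.
The coefficient of z^6 in the expansion is -53/9, so h^(6)(0) = 6! * (-53/9) = -4240.

-4240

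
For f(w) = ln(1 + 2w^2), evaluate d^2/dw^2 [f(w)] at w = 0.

The coefficient of w^2 in the expansion is 2, so f′′(0) = 2! * (2) = 4.

4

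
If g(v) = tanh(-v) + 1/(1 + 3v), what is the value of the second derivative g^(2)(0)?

Combine the two series term by term.
The coefficient of v^2 in the expansion is 9, so g′′(0) = 2! * (9) = 18.

18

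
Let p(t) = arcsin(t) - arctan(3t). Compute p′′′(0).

55

Add the two expansions coefficient-wise.
The coefficient of t^3 in the expansion is 55/6, so p′′′(0) = 3! * (55/6) = 55.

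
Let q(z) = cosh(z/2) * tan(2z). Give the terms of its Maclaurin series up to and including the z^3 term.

Write out both Maclaurin series and multiply, keeping only the needed powers.
q(0) = 0
q′(0) = 2
q′′(0) = 0
q′′′(0) = 35/2
The Taylor polynomial is Σ q^(k)(0)/k! · z^k.

35*z^3/12 + 2*z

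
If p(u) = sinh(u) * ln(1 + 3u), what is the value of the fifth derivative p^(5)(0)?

-2520

Multiply the two series term by term and collect like powers.
From the series, [u^5] p = -21; multiply by 5! = 120 to get -2520.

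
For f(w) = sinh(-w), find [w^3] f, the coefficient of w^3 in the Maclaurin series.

f(0) = 0
f′(0) = -1
f′′(0) = 0
f′′′(0) = -1

-1/6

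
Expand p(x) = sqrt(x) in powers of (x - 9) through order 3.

(x - 9)^3/3888 - (x - 9)^2/216 + (x - 9)/6 + 3

[(x - 9)^0] = 3;  [(x - 9)^1] = 1/6;  [(x - 9)^2] = -1/216;  [(x - 9)^3] = 1/3888.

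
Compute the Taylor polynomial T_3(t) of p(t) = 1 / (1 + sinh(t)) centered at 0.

Expand as Σ (-1)^k u^k with u equal to the inner function's series.
p(0) = 1
p′(0) = -1
p′′(0) = 2
p′′′(0) = -7

-7*t^3/6 + t^2 - t + 1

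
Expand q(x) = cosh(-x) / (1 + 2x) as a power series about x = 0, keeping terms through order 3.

-9*x^3 + 9*x^2/2 - 2*x + 1

Multiply the two series term by term and collect like powers.
q(0) = 1
q′(0) = -2
q′′(0) = 9
q′′′(0) = -54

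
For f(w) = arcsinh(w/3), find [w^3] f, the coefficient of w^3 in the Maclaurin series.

f(0) = 0
f′(0) = 1/3
f′′(0) = 0
f′′′(0) = -1/27

-1/162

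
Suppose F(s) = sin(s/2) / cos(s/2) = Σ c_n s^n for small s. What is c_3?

1/24

Divide the numerator series by the denominator series (power-series long division).
F(0) = 0
F′(0) = 1/2
F′′(0) = 0
F′′′(0) = 1/4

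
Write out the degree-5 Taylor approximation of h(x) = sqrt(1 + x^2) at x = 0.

Compute the successive derivatives at the expansion point and divide by k!.
h(0) = 1
h′(0) = 0
h′′(0) = 1
h′′′(0) = 0
h^(4)(0) = -3
h^(5)(0) = 0
The Taylor polynomial is Σ h^(k)(0)/k! · x^k.

-x^4/8 + x^2/2 + 1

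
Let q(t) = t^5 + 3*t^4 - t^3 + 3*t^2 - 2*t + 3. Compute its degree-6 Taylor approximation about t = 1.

(t - 1)^5 + 8*(t - 1)^4 + 21*(t - 1)^3 + 28*(t - 1)^2 + 18*(t - 1) + 7

q(1) = 7
q′(1) = 18
q′′(1) = 56
q′′′(1) = 126
q^(4)(1) = 192
q^(5)(1) = 120
q^(6)(1) = 0
The Taylor polynomial is Σ q^(k)(1)/k! · (t - 1)^k.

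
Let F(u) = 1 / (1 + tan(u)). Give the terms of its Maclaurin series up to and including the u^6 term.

Use the geometric series for the reciprocal, then substitute.
[u^0] = 1;  [u^1] = -1;  [u^2] = 1;  [u^3] = -4/3;  [u^4] = 5/3;  [u^5] = -32/15;  [u^6] = 122/45.

122*u^6/45 - 32*u^5/15 + 5*u^4/3 - 4*u^3/3 + u^2 - u + 1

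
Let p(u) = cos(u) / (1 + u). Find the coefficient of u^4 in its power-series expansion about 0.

Multiply the two series term by term and collect like powers.
So c_4 = p^(4)(0)/4! = 13/24.

13/24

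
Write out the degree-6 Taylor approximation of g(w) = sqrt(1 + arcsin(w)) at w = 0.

-3169*w^6/46080 + 123*w^5/1280 - 31*w^4/384 + 7*w^3/48 - w^2/8 + w/2 + 1

Let u equal the inner series; expand the outer function in u and truncate.
g(0) = 1
g′(0) = 1/2
g′′(0) = -1/4
g′′′(0) = 7/8
g^(4)(0) = -31/16
g^(5)(0) = 369/32
g^(6)(0) = -3169/64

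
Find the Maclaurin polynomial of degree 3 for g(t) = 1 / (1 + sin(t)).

-5*t^3/6 + t^2 - t + 1

Expand as Σ (-1)^k u^k with u equal to the inner function's series.
g(0) = 1
g′(0) = -1
g′′(0) = 2
g′′′(0) = -5
Then c_k = g^(k)(0)/k! gives each Taylor coefficient.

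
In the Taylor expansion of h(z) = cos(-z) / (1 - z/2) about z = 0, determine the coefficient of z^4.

Multiply the two series term by term and collect like powers.
h(0) = 1
h′(0) = 1/2
h′′(0) = -1/2
h′′′(0) = -3/4
h^(4)(0) = -1/2
So c_4 = h^(4)(0)/4! = -1/48.

-1/48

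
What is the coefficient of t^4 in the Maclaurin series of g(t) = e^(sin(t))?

Plug the Maclaurin series of the inner function into that of the outer and collect terms.
g(0) = 1
g′(0) = 1
g′′(0) = 1
g′′′(0) = 0
g^(4)(0) = -3
The Taylor polynomial is Σ g^(k)(0)/k! · t^k.

-1/8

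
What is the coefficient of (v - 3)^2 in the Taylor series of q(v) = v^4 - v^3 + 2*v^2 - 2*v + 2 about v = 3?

Use the known series and substitute for the argument.
[(v - 3)^0] = 68;  [(v - 3)^1] = 91;  [(v - 3)^2] = 47.

47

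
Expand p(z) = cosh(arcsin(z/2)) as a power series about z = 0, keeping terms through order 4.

Plug the Maclaurin series of the inner function into that of the outer and collect terms.

5*z^4/384 + z^2/8 + 1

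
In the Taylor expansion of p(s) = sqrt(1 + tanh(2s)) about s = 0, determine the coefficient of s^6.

-721/720

Compose series: expand the inner function first, then feed it into the outer expansion.
p(0) = 1
p′(0) = 1
p′′(0) = -1
p′′′(0) = -5
p^(4)(0) = 17
p^(5)(0) = 121
p^(6)(0) = -721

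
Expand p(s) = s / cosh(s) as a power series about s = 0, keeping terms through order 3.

Divide the numerator series by the denominator series (power-series long division).
[s^0] = 0;  [s^1] = 1;  [s^2] = 0;  [s^3] = -1/2.

-s^3/2 + s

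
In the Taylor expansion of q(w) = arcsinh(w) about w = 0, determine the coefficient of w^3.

Use the known series and substitute for the argument.
q(0) = 0
q′(0) = 1
q′′(0) = 0
q′′′(0) = -1
Dividing each by k! gives the coefficients c_0, ..., c_3.

-1/6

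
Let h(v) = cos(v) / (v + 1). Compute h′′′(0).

-3

Expand 1/(denominator) as a geometric series and multiply by the numerator's series.
From the series, [v^3] h = -1/2; multiply by 3! = 6 to get -3.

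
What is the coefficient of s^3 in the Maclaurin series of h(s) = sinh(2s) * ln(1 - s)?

-1

Take the Cauchy product of the two expansions.
[s^0] = 0;  [s^1] = 0;  [s^2] = -2;  [s^3] = -1.
So c_3 = h′′′(0)/3! = -1.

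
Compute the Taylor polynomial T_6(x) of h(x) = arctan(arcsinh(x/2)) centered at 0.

53*x^5/3840 - x^3/16 + x/2

Compose series: expand the inner function first, then feed it into the outer expansion.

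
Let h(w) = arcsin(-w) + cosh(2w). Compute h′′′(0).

-1

Add the two expansions coefficient-wise.
The coefficient of w^3 in the expansion is -1/6, so h′′′(0) = 3! * (-1/6) = -1.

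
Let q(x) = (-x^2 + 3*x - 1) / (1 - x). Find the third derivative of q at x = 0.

Shift and add copies of the series according to the polynomial's terms.
The coefficient of x^3 in the expansion is 1, so q′′′(0) = 3! * (1) = 6.

6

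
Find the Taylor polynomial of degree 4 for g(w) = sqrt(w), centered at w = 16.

[(w - 16)^0] = 4;  [(w - 16)^1] = 1/8;  [(w - 16)^2] = -1/512;  [(w - 16)^3] = 1/16384;  [(w - 16)^4] = -5/2097152.

-5*(w - 16)^4/2097152 + (w - 16)^3/16384 - (w - 16)^2/512 + (w - 16)/8 + 4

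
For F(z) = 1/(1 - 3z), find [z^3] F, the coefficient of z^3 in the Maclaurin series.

F(0) = 1
F′(0) = 3
F′′(0) = 18
F′′′(0) = 162
So c_3 = F′′′(0)/3! = 27.

27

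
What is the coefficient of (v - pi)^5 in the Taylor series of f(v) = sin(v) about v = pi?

f(pi) = 0
f′(pi) = -1
f′′(pi) = 0
f′′′(pi) = 1
f^(4)(pi) = 0
f^(5)(pi) = -1
So c_5 = f^(5)(pi)/5! = -1/120.

-1/120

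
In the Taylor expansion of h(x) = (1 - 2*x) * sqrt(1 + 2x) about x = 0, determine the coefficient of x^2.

-5/2

Distribute the polynomial across the series and collect like powers.
h(0) = 1
h′(0) = -1
h′′(0) = -5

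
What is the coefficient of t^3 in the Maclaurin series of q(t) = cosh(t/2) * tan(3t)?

Expand each factor separately, then convolve coefficients.
q(0) = 0
q′(0) = 3
q′′(0) = 0
q′′′(0) = 225/4

75/8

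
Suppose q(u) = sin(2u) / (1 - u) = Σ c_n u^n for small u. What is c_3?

2/3

Take the Cauchy product of the two expansions.
[u^0] = 0;  [u^1] = 2;  [u^2] = 2;  [u^3] = 2/3.
So c_3 = q′′′(0)/3! = 2/3.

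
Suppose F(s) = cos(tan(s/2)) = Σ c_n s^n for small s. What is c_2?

-1/8

Substitute the inner expansion into the outer series and collect powers.
[s^0] = 1;  [s^1] = 0;  [s^2] = -1/8.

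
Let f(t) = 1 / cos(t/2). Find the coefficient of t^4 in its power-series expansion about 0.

5/384

Write the quotient as an unknown series and match coefficients against numerator = denominator · series.
So c_4 = f^(4)(0)/4! = 5/384.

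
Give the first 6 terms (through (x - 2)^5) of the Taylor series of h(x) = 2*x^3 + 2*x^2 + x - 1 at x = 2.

[(x - 2)^0] = 25;  [(x - 2)^1] = 33;  [(x - 2)^2] = 14;  [(x - 2)^3] = 2;  [(x - 2)^4] = 0;  [(x - 2)^5] = 0.

2*(x - 2)^3 + 14*(x - 2)^2 + 33*(x - 2) + 25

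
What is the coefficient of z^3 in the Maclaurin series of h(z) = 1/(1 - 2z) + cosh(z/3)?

8

Add the two expansions coefficient-wise.
h(0) = 2
h′(0) = 2
h′′(0) = 73/9
h′′′(0) = 48
So c_3 = h′′′(0)/3! = 8.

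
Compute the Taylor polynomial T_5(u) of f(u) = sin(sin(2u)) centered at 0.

Plug the Maclaurin series of the inner function into that of the outer and collect terms.
[u^0] = 0;  [u^1] = 2;  [u^2] = 0;  [u^3] = -8/3;  [u^4] = 0;  [u^5] = 16/5.

16*u^5/5 - 8*u^3/3 + 2*u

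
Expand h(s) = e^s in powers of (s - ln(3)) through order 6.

h(ln(3)) = 3
h′(ln(3)) = 3
h′′(ln(3)) = 3
h′′′(ln(3)) = 3
h^(4)(ln(3)) = 3
h^(5)(ln(3)) = 3
h^(6)(ln(3)) = 3

(s - ln(3))^6/240 + (s - ln(3))^5/40 + (s - ln(3))^4/8 + (s - ln(3))^3/2 + 3*(s - ln(3))^2/2 + 3*(s - ln(3)) + 3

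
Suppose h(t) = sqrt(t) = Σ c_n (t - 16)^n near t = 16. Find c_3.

1/16384

Use the known series and substitute for the argument.
h(16) = 4
h′(16) = 1/8
h′′(16) = -1/256
h′′′(16) = 3/8192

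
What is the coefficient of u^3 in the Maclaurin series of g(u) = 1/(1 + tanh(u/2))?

-1/12

Let u equal the inner series; expand the outer function in u and truncate.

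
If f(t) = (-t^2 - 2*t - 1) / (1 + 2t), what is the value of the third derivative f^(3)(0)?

Distribute the polynomial across the series and collect like powers.
From the series, [t^3] f = 2; multiply by 3! = 6 to get 12.

12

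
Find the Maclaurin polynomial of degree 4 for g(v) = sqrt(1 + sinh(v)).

-31*v^4/384 + 7*v^3/48 - v^2/8 + v/2 + 1

Plug the Maclaurin series of the inner function into that of the outer and collect terms.
g(0) = 1
g′(0) = 1/2
g′′(0) = -1/4
g′′′(0) = 7/8
g^(4)(0) = -31/16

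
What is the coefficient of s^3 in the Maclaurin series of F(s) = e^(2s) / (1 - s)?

19/3

Expand each factor separately, then convolve coefficients.
F(0) = 1
F′(0) = 3
F′′(0) = 10
F′′′(0) = 38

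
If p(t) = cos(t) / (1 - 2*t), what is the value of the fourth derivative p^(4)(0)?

Use 1/(1 - r) = Σ r^k on the denominator, then take the Cauchy product.
The coefficient of t^4 in the expansion is 337/24, so p^(4)(0) = 4! * (337/24) = 337.

337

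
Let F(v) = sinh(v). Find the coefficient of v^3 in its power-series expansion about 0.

1/6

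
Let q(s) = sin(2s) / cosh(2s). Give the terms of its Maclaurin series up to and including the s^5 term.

Write the quotient as an unknown series and match coefficients against numerator = denominator · series.
q(0) = 0
q′(0) = 2
q′′(0) = 0
q′′′(0) = -32
q^(4)(0) = 0
q^(5)(0) = 1152

48*s^5/5 - 16*s^3/3 + 2*s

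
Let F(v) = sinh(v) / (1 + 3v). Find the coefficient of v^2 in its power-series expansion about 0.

-3

Take the Cauchy product of the two expansions.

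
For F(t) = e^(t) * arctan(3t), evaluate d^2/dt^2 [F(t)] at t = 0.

6

Multiply the two series term by term and collect like powers.
The coefficient of t^2 in the expansion is 3, so F′′(0) = 2! * (3) = 6.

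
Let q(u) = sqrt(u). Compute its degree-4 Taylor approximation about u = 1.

-5*(u - 1)^4/128 + (u - 1)^3/16 - (u - 1)^2/8 + (u - 1)/2 + 1

q(1) = 1
q′(1) = 1/2
q′′(1) = -1/4
q′′′(1) = 3/8
q^(4)(1) = -15/16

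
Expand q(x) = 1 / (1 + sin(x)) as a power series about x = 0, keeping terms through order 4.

2*x^4/3 - 5*x^3/6 + x^2 - x + 1

Expand as Σ (-1)^k u^k with u equal to the inner function's series.
q(0) = 1
q′(0) = -1
q′′(0) = 2
q′′′(0) = -5
q^(4)(0) = 16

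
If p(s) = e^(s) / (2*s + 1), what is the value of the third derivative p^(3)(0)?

-29

Expand 1/(denominator) as a geometric series and multiply by the numerator's series.
The coefficient of s^3 in the expansion is -29/6, so p′′′(0) = 3! * (-29/6) = -29.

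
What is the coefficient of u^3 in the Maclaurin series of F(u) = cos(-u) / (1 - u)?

1/2

Expand 1/(denominator) as a geometric series and multiply by the numerator's series.
F(0) = 1
F′(0) = 1
F′′(0) = 1
F′′′(0) = 3
Then c_k = F^(k)(0)/k! gives each Taylor coefficient.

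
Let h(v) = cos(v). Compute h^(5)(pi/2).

-1

The coefficient of (v - pi/2)^5 in the expansion is -1/120, so h^(5)(pi/2) = 5! * (-1/120) = -1.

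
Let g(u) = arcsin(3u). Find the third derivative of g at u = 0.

27

The coefficient of u^3 in the expansion is 9/2, so g′′′(0) = 3! * (9/2) = 27.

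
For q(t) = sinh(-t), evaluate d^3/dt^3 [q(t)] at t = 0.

The coefficient of t^3 in the expansion is -1/6, so q′′′(0) = 3! * (-1/6) = -1.

-1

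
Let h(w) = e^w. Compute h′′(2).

e^(2)

Apply the Taylor formula c_k = f^(k)(a)/k!.
From the series, [(w - 2)^2] h = e^(2)/2; multiply by 2! = 2 to get e^(2).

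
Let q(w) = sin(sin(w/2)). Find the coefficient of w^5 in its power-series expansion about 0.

Plug the Maclaurin series of the inner function into that of the outer and collect terms.
[w^0] = 0;  [w^1] = 1/2;  [w^2] = 0;  [w^3] = -1/24;  [w^4] = 0;  [w^5] = 1/320.

1/320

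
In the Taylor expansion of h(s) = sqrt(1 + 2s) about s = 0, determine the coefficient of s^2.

-1/2

[s^0] = 1;  [s^1] = 1;  [s^2] = -1/2.
So c_2 = h′′(0)/2! = -1/2.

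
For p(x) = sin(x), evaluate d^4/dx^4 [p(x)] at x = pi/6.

Use the known series and substitute for the argument.
The coefficient of (x - pi/6)^4 in the expansion is 1/48, so p^(4)(pi/6) = 4! * (1/48) = 1/2.

1/2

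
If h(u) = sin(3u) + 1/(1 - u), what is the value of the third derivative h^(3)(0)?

-21

Expand each term separately and add.
From the series, [u^3] h = -7/2; multiply by 3! = 6 to get -21.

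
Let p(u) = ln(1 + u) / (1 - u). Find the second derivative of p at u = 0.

1

Expand each factor separately, then convolve coefficients.
The coefficient of u^2 in the expansion is 1/2, so p′′(0) = 2! * (1/2) = 1.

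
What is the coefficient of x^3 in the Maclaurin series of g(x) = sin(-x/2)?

1/48

g(0) = 0
g′(0) = -1/2
g′′(0) = 0
g′′′(0) = 1/8
So c_3 = g′′′(0)/3! = 1/48.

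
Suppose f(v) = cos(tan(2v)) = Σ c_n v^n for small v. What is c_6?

-388/45

Substitute the inner expansion into the outer series and collect powers.
So c_6 = f^(6)(0)/6! = -388/45.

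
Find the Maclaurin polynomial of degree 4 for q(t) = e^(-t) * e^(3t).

Take the Cauchy product of the two expansions.

2*t^4/3 + 4*t^3/3 + 2*t^2 + 2*t + 1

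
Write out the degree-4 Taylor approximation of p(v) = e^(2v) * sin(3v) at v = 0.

-5*v^4 + 3*v^3/2 + 6*v^2 + 3*v

Expand each factor separately, then convolve coefficients.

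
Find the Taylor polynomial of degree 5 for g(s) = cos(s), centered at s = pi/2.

-(s - pi/2)^5/120 + (s - pi/2)^3/6 - (s - pi/2)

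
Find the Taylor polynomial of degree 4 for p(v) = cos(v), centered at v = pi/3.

(v - pi/3)^4/48 + sqrt(3)*(v - pi/3)^3/12 - (v - pi/3)^2/4 - sqrt(3)*(v - pi/3)/2 + 1/2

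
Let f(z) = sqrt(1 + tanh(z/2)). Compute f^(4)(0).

17/256

Let u equal the inner series; expand the outer function in u and truncate.
The coefficient of z^4 in the expansion is 17/6144, so f^(4)(0) = 4! * (17/6144) = 17/256.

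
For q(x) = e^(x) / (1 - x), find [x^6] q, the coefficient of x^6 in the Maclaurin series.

Use 1/(1 - r) = Σ r^k on the denominator, then take the Cauchy product.
[x^0] = 1;  [x^1] = 2;  [x^2] = 5/2;  [x^3] = 8/3;  [x^4] = 65/24;  [x^5] = 163/60;  [x^6] = 1957/720.

1957/720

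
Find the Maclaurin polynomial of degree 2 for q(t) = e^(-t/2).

[t^0] = 1;  [t^1] = -1/2;  [t^2] = 1/8.

t^2/8 - t/2 + 1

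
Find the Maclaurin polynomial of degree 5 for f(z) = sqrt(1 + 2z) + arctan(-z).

27*z^5/40 - 5*z^4/8 + 5*z^3/6 - z^2/2 + 1

Add the two expansions coefficient-wise.
f(0) = 1
f′(0) = 0
f′′(0) = -1
f′′′(0) = 5
f^(4)(0) = -15
f^(5)(0) = 81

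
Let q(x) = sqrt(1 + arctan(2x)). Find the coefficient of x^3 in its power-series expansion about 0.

Substitute the inner expansion into the outer series and collect powers.
q(0) = 1
q′(0) = 1
q′′(0) = -1
q′′′(0) = -5
The Taylor polynomial is Σ q^(k)(0)/k! · x^k.

-5/6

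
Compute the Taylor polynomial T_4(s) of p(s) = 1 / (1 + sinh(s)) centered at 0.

4*s^4/3 - 7*s^3/6 + s^2 - s + 1

Use the geometric series for the reciprocal, then substitute.
p(0) = 1
p′(0) = -1
p′′(0) = 2
p′′′(0) = -7
p^(4)(0) = 32
Then c_k = p^(k)(0)/k! gives each Taylor coefficient.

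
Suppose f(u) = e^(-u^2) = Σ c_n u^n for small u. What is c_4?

Use the known series and substitute for the argument.
f(0) = 1
f′(0) = 0
f′′(0) = -2
f′′′(0) = 0
f^(4)(0) = 12

1/2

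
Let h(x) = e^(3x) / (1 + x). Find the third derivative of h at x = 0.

Expand each factor separately, then convolve coefficients.
From the series, [x^3] h = 2; multiply by 3! = 6 to get 12.

12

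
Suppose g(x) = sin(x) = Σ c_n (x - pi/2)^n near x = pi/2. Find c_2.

-1/2

Apply the Taylor formula c_k = f^(k)(a)/k!.
g(pi/2) = 1
g′(pi/2) = 0
g′′(pi/2) = -1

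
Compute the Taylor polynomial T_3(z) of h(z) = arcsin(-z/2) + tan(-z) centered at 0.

Add the two expansions coefficient-wise.
h(0) = 0
h′(0) = -3/2
h′′(0) = 0
h′′′(0) = -17/8

-17*z^3/48 - 3*z/2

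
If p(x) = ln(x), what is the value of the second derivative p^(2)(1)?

Apply the Taylor formula c_k = f^(k)(a)/k!.
The coefficient of (x - 1)^2 in the expansion is -1/2, so p′′(1) = 2! * (-1/2) = -1.

-1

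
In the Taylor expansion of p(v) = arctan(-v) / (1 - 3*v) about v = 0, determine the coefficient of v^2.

Multiply the numerator's expansion by the denominator's geometric series.
p(0) = 0
p′(0) = -1
p′′(0) = -6
So c_2 = p′′(0)/2! = -3.

-3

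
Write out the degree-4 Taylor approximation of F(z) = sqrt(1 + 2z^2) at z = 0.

-z^4/2 + z^2 + 1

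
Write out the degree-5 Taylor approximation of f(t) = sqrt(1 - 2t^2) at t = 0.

-t^4/2 - t^2 + 1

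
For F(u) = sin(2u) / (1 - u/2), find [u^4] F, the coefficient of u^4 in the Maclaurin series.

Take the Cauchy product of the two expansions.

-5/12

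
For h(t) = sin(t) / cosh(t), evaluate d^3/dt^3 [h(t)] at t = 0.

Write the quotient as an unknown series and match coefficients against numerator = denominator · series.
The coefficient of t^3 in the expansion is -2/3, so h′′′(0) = 3! * (-2/3) = -4.

-4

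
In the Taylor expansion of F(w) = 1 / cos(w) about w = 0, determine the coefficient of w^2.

1/2

Write the quotient as an unknown series and match coefficients against numerator = denominator · series.
F(0) = 1
F′(0) = 0
F′′(0) = 1
The Taylor polynomial is Σ F^(k)(0)/k! · w^k.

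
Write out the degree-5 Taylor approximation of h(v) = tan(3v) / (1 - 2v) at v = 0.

582*v^5/5 + 42*v^4 + 21*v^3 + 6*v^2 + 3*v

Expand each factor separately, then convolve coefficients.
h(0) = 0
h′(0) = 3
h′′(0) = 12
h′′′(0) = 126
h^(4)(0) = 1008
h^(5)(0) = 13968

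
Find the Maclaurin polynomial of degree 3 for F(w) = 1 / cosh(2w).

Invert the denominator's series and multiply.
F(0) = 1
F′(0) = 0
F′′(0) = -4
F′′′(0) = 0
The Taylor polynomial is Σ F^(k)(0)/k! · w^k.

1 - 2*w^2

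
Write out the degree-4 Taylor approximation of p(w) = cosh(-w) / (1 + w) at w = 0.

37*w^4/24 - 3*w^3/2 + 3*w^2/2 - w + 1

Multiply the two series term by term and collect like powers.
p(0) = 1
p′(0) = -1
p′′(0) = 3
p′′′(0) = -9
p^(4)(0) = 37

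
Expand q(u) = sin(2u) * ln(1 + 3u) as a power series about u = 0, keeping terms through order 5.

-69*u^5/2 + 14*u^4 - 9*u^3 + 6*u^2

Expand each factor separately, then convolve coefficients.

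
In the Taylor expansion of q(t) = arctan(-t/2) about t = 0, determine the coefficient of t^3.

1/24

q(0) = 0
q′(0) = -1/2
q′′(0) = 0
q′′′(0) = 1/4
Then c_k = q^(k)(0)/k! gives each Taylor coefficient.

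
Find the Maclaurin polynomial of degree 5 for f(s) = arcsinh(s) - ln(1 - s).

Expand each term separately and add.

11*s^5/40 + s^4/4 + s^3/6 + s^2/2 + 2*s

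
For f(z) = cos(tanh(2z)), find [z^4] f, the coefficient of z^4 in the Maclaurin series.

6

Substitute the inner expansion into the outer series and collect powers.
So c_4 = f^(4)(0)/4! = 6.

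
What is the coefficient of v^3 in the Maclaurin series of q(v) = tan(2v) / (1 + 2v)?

Multiply the two series term by term and collect like powers.
q(0) = 0
q′(0) = 2
q′′(0) = -8
q′′′(0) = 64

32/3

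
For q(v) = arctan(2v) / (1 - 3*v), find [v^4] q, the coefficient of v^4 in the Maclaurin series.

46

Use 1/(1 - r) = Σ r^k on the denominator, then take the Cauchy product.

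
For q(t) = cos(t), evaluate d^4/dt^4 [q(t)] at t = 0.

From the series, [t^4] q = 1/24; multiply by 4! = 24 to get 1.

1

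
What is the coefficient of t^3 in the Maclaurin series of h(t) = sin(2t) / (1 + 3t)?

Write out both Maclaurin series and multiply, keeping only the needed powers.
[t^0] = 0;  [t^1] = 2;  [t^2] = -6;  [t^3] = 50/3.

50/3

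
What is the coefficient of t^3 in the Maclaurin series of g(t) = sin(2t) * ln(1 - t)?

Expand each factor separately, then convolve coefficients.
g(0) = 0
g′(0) = 0
g′′(0) = -4
g′′′(0) = -6

-1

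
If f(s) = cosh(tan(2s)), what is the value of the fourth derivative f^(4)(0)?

Compose series: expand the inner function first, then feed it into the outer expansion.
The coefficient of s^4 in the expansion is 6, so f^(4)(0) = 4! * (6) = 144.

144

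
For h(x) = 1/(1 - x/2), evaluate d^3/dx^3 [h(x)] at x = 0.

3/4

From the series, [x^3] h = 1/8; multiply by 3! = 6 to get 3/4.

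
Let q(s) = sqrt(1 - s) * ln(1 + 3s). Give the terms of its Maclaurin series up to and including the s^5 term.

Write out both Maclaurin series and multiply, keeping only the needed powers.
[s^0] = 0;  [s^1] = 3;  [s^2] = -6;  [s^3] = 87/8;  [s^4] = -195/8;  [s^5] = 36969/640.

36969*s^5/640 - 195*s^4/8 + 87*s^3/8 - 6*s^2 + 3*s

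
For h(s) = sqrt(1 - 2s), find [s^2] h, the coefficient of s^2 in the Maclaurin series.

Apply the Taylor formula c_k = f^(k)(a)/k!.
h(0) = 1
h′(0) = -1
h′′(0) = -1

-1/2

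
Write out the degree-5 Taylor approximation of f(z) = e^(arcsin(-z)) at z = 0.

-z^5/6 + 5*z^4/24 - z^3/3 + z^2/2 - z + 1

Substitute the inner expansion into the outer series and collect powers.
f(0) = 1
f′(0) = -1
f′′(0) = 1
f′′′(0) = -2
f^(4)(0) = 5
f^(5)(0) = -20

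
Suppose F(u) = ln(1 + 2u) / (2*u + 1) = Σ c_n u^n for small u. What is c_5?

1096/15

Multiply the numerator's expansion by the denominator's geometric series.
[u^0] = 0;  [u^1] = 2;  [u^2] = -6;  [u^3] = 44/3;  [u^4] = -100/3;  [u^5] = 1096/15.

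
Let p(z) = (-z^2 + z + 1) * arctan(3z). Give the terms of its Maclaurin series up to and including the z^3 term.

-12*z^3 + 3*z^2 + 3*z

Shift and add copies of the series according to the polynomial's terms.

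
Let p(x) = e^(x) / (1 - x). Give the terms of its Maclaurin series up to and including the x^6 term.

Expand 1/(denominator) as a geometric series and multiply by the numerator's series.
p(0) = 1
p′(0) = 2
p′′(0) = 5
p′′′(0) = 16
p^(4)(0) = 65
p^(5)(0) = 326
p^(6)(0) = 1957

1957*x^6/720 + 163*x^5/60 + 65*x^4/24 + 8*x^3/3 + 5*x^2/2 + 2*x + 1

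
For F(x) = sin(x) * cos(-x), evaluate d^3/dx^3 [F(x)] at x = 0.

-4

Take the Cauchy product of the two expansions.
From the series, [x^3] F = -2/3; multiply by 3! = 6 to get -4.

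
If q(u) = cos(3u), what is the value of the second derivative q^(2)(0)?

-9

The coefficient of u^2 in the expansion is -9/2, so q′′(0) = 2! * (-9/2) = -9.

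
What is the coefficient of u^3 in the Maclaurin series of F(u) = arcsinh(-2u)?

Compute the successive derivatives at the expansion point and divide by k!.
F(0) = 0
F′(0) = -2
F′′(0) = 0
F′′′(0) = 8
Then c_k = F^(k)(0)/k! gives each Taylor coefficient.

4/3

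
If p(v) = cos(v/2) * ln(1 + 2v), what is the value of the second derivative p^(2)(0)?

-4

Multiply the two series term by term and collect like powers.
The coefficient of v^2 in the expansion is -2, so p′′(0) = 2! * (-2) = -4.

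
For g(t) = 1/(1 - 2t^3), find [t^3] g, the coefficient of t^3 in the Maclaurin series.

Apply the Taylor formula c_k = f^(k)(a)/k!.
g(0) = 1
g′(0) = 0
g′′(0) = 0
g′′′(0) = 12
So c_3 = g′′′(0)/3! = 2.

2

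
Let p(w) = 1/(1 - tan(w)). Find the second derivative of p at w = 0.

Let u equal the inner series; expand the outer function in u and truncate.
The coefficient of w^2 in the expansion is 1, so p′′(0) = 2! * (1) = 2.

2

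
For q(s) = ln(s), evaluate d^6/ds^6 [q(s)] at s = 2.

From the series, [(s - 2)^6] q = -1/384; multiply by 6! = 720 to get -15/8.

-15/8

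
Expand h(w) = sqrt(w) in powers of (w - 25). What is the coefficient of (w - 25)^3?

h(25) = 5
h′(25) = 1/10
h′′(25) = -1/500
h′′′(25) = 3/25000

1/50000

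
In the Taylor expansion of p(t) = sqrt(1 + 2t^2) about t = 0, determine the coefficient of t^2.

Apply the Taylor formula c_k = f^(k)(a)/k!.
p(0) = 1
p′(0) = 0
p′′(0) = 2

1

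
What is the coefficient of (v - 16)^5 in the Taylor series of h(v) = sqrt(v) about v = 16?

7/67108864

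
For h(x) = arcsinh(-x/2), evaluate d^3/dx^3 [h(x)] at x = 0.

1/8

The coefficient of x^3 in the expansion is 1/48, so h′′′(0) = 3! * (1/48) = 1/8.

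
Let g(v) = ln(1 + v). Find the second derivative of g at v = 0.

-1

Differentiate repeatedly and evaluate at the center.
From the series, [v^2] g = -1/2; multiply by 2! = 2 to get -1.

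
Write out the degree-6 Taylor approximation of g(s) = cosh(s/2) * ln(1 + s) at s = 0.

Write out both Maclaurin series and multiply, keeping only the needed powers.

-51*s^6/256 + 469*s^5/1920 - 5*s^4/16 + 11*s^3/24 - s^2/2 + s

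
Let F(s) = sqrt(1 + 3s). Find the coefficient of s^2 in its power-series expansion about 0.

Compute the successive derivatives at the expansion point and divide by k!.
F(0) = 1
F′(0) = 3/2
F′′(0) = -9/4
Dividing each by k! gives the coefficients c_0, ..., c_2.

-9/8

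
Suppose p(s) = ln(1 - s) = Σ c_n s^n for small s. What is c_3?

-1/3

[s^0] = 0;  [s^1] = -1;  [s^2] = -1/2;  [s^3] = -1/3.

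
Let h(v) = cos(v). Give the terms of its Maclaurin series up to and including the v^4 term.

v^4/24 - v^2/2 + 1

Differentiate repeatedly and evaluate at the center.
h(0) = 1
h′(0) = 0
h′′(0) = -1
h′′′(0) = 0
h^(4)(0) = 1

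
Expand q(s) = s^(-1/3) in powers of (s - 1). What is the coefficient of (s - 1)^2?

c_2 = q′′(1)/2! = 2/9.

2/9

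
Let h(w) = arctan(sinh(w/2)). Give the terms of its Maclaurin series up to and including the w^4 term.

Compose series: expand the inner function first, then feed it into the outer expansion.
[w^0] = 0;  [w^1] = 1/2;  [w^2] = 0;  [w^3] = -1/48;  [w^4] = 0.

-w^3/48 + w/2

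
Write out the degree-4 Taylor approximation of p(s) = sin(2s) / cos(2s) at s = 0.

8*s^3/3 + 2*s

Divide the numerator series by the denominator series (power-series long division).
p(0) = 0
p′(0) = 2
p′′(0) = 0
p′′′(0) = 16
p^(4)(0) = 0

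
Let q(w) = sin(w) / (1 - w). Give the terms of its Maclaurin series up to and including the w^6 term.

Multiply the numerator's expansion by the denominator's geometric series.
[w^0] = 0;  [w^1] = 1;  [w^2] = 1;  [w^3] = 5/6;  [w^4] = 5/6;  [w^5] = 101/120;  [w^6] = 101/120.

101*w^6/120 + 101*w^5/120 + 5*w^4/6 + 5*w^3/6 + w^2 + w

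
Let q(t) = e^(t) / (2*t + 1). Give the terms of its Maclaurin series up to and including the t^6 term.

27949*t^6/720 - 2329*t^5/120 + 233*t^4/24 - 29*t^3/6 + 5*t^2/2 - t + 1

Use 1/(1 - r) = Σ r^k on the denominator, then take the Cauchy product.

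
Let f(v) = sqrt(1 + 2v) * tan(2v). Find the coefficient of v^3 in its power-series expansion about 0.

5/3

Expand each factor separately, then convolve coefficients.
f(0) = 0
f′(0) = 2
f′′(0) = 4
f′′′(0) = 10
So c_3 = f′′′(0)/3! = 5/3.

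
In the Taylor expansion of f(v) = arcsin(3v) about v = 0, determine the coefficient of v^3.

9/2

Compute the successive derivatives at the expansion point and divide by k!.
So c_3 = f′′′(0)/3! = 9/2.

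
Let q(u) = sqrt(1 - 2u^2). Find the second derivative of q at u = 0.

-2

From the series, [u^2] q = -1; multiply by 2! = 2 to get -2.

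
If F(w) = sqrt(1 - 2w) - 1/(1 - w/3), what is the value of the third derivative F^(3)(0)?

Expand each term separately and add.
The coefficient of w^3 in the expansion is -29/54, so F′′′(0) = 3! * (-29/54) = -29/9.

-29/9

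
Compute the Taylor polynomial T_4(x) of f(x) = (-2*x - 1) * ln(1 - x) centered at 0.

Distribute the polynomial across the series and collect like powers.
f(0) = 0
f′(0) = 1
f′′(0) = 5
f′′′(0) = 8
f^(4)(0) = 22

11*x^4/12 + 4*x^3/3 + 5*x^2/2 + x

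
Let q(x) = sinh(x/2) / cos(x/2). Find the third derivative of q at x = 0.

1/2

Write the quotient as an unknown series and match coefficients against numerator = denominator · series.
From the series, [x^3] q = 1/12; multiply by 3! = 6 to get 1/2.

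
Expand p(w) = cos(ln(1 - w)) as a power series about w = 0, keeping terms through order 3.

-w^3/2 - w^2/2 + 1

Compose series: expand the inner function first, then feed it into the outer expansion.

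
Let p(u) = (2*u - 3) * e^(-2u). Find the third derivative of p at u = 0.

48

Shift and add copies of the series according to the polynomial's terms.
The coefficient of u^3 in the expansion is 8, so p′′′(0) = 3! * (8) = 48.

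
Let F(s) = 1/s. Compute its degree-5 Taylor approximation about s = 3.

-(s - 3)^5/729 + (s - 3)^4/243 - (s - 3)^3/81 + (s - 3)^2/27 - (s - 3)/9 + 1/3

F(3) = 1/3
F′(3) = -1/9
F′′(3) = 2/27
F′′′(3) = -2/27
F^(4)(3) = 8/81
F^(5)(3) = -40/243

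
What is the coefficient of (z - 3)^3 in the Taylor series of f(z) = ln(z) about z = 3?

Compute the successive derivatives at the expansion point and divide by k!.
f(3) = ln(3)
f′(3) = 1/3
f′′(3) = -1/9
f′′′(3) = 2/27

1/81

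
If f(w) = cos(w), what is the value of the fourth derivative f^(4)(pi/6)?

sqrt(3)/2

From the series, [(w - pi/6)^4] f = sqrt(3)/48; multiply by 4! = 24 to get sqrt(3)/2.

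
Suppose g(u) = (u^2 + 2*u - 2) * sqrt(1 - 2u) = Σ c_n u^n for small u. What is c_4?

Distribute the polynomial across the series and collect like powers.

-1/4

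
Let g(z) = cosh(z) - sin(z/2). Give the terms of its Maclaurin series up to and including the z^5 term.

Combine the two series term by term.
[z^0] = 1;  [z^1] = -1/2;  [z^2] = 1/2;  [z^3] = 1/48;  [z^4] = 1/24;  [z^5] = -1/3840.

-z^5/3840 + z^4/24 + z^3/48 + z^2/2 - z/2 + 1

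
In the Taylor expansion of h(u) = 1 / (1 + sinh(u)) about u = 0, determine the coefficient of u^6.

77/45

Write 1/(1+u) = 1 - u + u^2 - u^3 + ... and substitute the series for u.
[u^0] = 1;  [u^1] = -1;  [u^2] = 1;  [u^3] = -7/6;  [u^4] = 4/3;  [u^5] = -181/120;  [u^6] = 77/45.
So c_6 = h^(6)(0)/6! = 77/45.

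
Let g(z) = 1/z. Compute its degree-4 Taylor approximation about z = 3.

(z - 3)^4/243 - (z - 3)^3/81 + (z - 3)^2/27 - (z - 3)/9 + 1/3

g(3) = 1/3
g′(3) = -1/9
g′′(3) = 2/27
g′′′(3) = -2/27
g^(4)(3) = 8/81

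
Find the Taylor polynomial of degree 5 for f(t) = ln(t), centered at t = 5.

(t - 5)^5/15625 - (t - 5)^4/2500 + (t - 5)^3/375 - (t - 5)^2/50 + (t - 5)/5 + ln(5)

f(5) = ln(5)
f′(5) = 1/5
f′′(5) = -1/25
f′′′(5) = 2/125
f^(4)(5) = -6/625
f^(5)(5) = 24/3125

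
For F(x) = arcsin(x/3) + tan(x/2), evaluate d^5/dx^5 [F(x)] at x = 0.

29/54

Expand each term separately and add.
From the series, [x^5] F = 29/6480; multiply by 5! = 120 to get 29/54.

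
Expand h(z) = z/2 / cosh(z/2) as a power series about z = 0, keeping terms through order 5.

5*z^5/768 - z^3/16 + z/2

Invert the denominator's series and multiply.
h(0) = 0
h′(0) = 1/2
h′′(0) = 0
h′′′(0) = -3/8
h^(4)(0) = 0
h^(5)(0) = 25/32
Dividing each by k! gives the coefficients c_0, ..., c_5.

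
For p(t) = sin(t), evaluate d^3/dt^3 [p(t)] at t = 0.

The coefficient of t^3 in the expansion is -1/6, so p′′′(0) = 3! * (-1/6) = -1.

-1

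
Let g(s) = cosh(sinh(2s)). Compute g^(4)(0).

Let u equal the inner series; expand the outer function in u and truncate.
The coefficient of s^4 in the expansion is 10/3, so g^(4)(0) = 4! * (10/3) = 80.

80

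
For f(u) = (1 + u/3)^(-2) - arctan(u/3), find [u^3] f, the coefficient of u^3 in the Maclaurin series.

Combine the two series term by term.
[u^0] = 1;  [u^1] = -1;  [u^2] = 1/3;  [u^3] = -11/81.
So c_3 = f′′′(0)/3! = -11/81.

-11/81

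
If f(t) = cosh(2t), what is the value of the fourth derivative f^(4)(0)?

Apply the Taylor formula c_k = f^(k)(a)/k!.
The coefficient of t^4 in the expansion is 2/3, so f^(4)(0) = 4! * (2/3) = 16.

16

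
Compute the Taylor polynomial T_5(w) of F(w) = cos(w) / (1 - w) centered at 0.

13*w^5/24 + 13*w^4/24 + w^3/2 + w^2/2 + w + 1

Take the Cauchy product of the two expansions.
F(0) = 1
F′(0) = 1
F′′(0) = 1
F′′′(0) = 3
F^(4)(0) = 13
F^(5)(0) = 65
Dividing each by k! gives the coefficients c_0, ..., c_5.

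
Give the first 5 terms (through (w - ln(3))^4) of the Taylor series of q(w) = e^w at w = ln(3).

[(w - ln(3))^0] = 3;  [(w - ln(3))^1] = 3;  [(w - ln(3))^2] = 3/2;  [(w - ln(3))^3] = 1/2;  [(w - ln(3))^4] = 1/8.

(w - ln(3))^4/8 + (w - ln(3))^3/2 + 3*(w - ln(3))^2/2 + 3*(w - ln(3)) + 3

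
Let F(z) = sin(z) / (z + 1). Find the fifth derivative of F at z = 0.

Expand 1/(denominator) as a geometric series and multiply by the numerator's series.
From the series, [z^5] F = 101/120; multiply by 5! = 120 to get 101.

101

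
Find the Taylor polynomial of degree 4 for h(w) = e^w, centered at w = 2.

Apply the Taylor formula c_k = f^(k)(a)/k!.
h(2) = e^(2)
h′(2) = e^(2)
h′′(2) = e^(2)
h′′′(2) = e^(2)
h^(4)(2) = e^(2)

(w - 2)^4*e^(2)/24 + (w - 2)^3*e^(2)/6 + (w - 2)^2*e^(2)/2 + (w - 2)*e^(2) + e^(2)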